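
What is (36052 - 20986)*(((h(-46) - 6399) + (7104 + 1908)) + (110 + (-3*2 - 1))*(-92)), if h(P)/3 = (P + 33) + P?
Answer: -106064640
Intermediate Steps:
h(P) = 99 + 6*P (h(P) = 3*((P + 33) + P) = 3*((33 + P) + P) = 3*(33 + 2*P) = 99 + 6*P)
(36052 - 20986)*(((h(-46) - 6399) + (7104 + 1908)) + (110 + (-3*2 - 1))*(-92)) = (36052 - 20986)*((((99 + 6*(-46)) - 6399) + (7104 + 1908)) + (110 + (-3*2 - 1))*(-92)) = 15066*((((99 - 276) - 6399) + 9012) + (110 + (-6 - 1))*(-92)) = 15066*(((-177 - 6399) + 9012) + (110 - 7)*(-92)) = 15066*((-6576 + 9012) + 103*(-92)) = 15066*(2436 - 9476) = 15066*(-7040) = -106064640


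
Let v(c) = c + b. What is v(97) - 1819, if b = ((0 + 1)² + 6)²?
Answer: -1673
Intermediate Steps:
b = 49 (b = (1² + 6)² = (1 + 6)² = 7² = 49)
v(c) = 49 + c (v(c) = c + 49 = 49 + c)
v(97) - 1819 = (49 + 97) - 1819 = 146 - 1819 = -1673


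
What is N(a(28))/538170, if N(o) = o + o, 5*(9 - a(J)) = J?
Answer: 17/1345425 ≈ 1.2635e-5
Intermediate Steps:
a(J) = 9 - J/5
N(o) = 2*o
N(a(28))/538170 = (2*(9 - ⅕*28))/538170 = (2*(9 - 28/5))*(1/538170) = (2*(17/5))*(1/538170) = (34/5)*(1/538170) = 17/1345425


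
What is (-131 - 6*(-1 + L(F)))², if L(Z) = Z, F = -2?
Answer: 12769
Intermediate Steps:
(-131 - 6*(-1 + L(F)))² = (-131 - 6*(-1 - 2))² = (-131 - 6*(-3))² = (-131 + 18)² = (-113)² = 12769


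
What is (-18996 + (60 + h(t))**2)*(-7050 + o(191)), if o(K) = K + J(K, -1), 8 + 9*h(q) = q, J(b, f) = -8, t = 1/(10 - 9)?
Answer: 957249881/9 ≈ 1.0636e+8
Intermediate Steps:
t = 1 (t = 1/1 = 1)
h(q) = -8/9 + q/9
o(K) = -8 + K (o(K) = K - 8 = -8 + K)
(-18996 + (60 + h(t))**2)*(-7050 + o(191)) = (-18996 + (60 + (-8/9 + (1/9)*1))**2)*(-7050 + (-8 + 191)) = (-18996 + (60 + (-8/9 + 1/9))**2)*(-7050 + 183) = (-18996 + (60 - 7/9)**2)*(-6867) = (-18996 + (533/9)**2)*(-6867) = (-18996 + 284089/81)*(-6867) = -1254587/81*(-6867) = 957249881/9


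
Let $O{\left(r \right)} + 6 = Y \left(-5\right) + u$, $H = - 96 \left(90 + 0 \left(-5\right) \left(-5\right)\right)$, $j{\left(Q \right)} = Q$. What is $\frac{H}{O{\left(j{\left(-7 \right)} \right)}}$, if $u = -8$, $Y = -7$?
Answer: $- \frac{2880}{7} \approx -411.43$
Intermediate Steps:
$H = -8640$ ($H = - 96 \left(90 + 0 \left(-5\right)\right) = - 96 \left(90 + 0\right) = \left(-96\right) 90 = -8640$)
$O{\left(r \right)} = 21$ ($O{\left(r \right)} = -6 - -27 = -6 + \left(35 - 8\right) = -6 + 27 = 21$)
$\frac{H}{O{\left(j{\left(-7 \right)} \right)}} = - \frac{8640}{21} = \left(-8640\right) \frac{1}{21} = - \frac{2880}{7}$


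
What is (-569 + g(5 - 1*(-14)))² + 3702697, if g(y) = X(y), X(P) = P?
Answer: 4005197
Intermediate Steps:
g(y) = y
(-569 + g(5 - 1*(-14)))² + 3702697 = (-569 + (5 - 1*(-14)))² + 3702697 = (-569 + (5 + 14))² + 3702697 = (-569 + 19)² + 3702697 = (-550)² + 3702697 = 302500 + 3702697 = 4005197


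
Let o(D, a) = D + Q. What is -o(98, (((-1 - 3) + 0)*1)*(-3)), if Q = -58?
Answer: -40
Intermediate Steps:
o(D, a) = -58 + D (o(D, a) = D - 58 = -58 + D)
-o(98, (((-1 - 3) + 0)*1)*(-3)) = -(-58 + 98) = -1*40 = -40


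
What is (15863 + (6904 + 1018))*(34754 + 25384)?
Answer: 1430382330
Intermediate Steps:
(15863 + (6904 + 1018))*(34754 + 25384) = (15863 + 7922)*60138 = 23785*60138 = 1430382330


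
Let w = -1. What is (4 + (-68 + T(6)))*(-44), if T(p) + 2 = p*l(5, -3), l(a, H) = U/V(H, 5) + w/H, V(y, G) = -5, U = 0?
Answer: 2816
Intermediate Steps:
l(a, H) = -1/H (l(a, H) = 0/(-5) - 1/H = 0*(-⅕) - 1/H = 0 - 1/H = -1/H)
T(p) = -2 + p/3 (T(p) = -2 + p*(-1/(-3)) = -2 + p*(-1*(-⅓)) = -2 + p*(⅓) = -2 + p/3)
(4 + (-68 + T(6)))*(-44) = (4 + (-68 + (-2 + (⅓)*6)))*(-44) = (4 + (-68 + (-2 + 2)))*(-44) = (4 + (-68 + 0))*(-44) = (4 - 68)*(-44) = -64*(-44) = 2816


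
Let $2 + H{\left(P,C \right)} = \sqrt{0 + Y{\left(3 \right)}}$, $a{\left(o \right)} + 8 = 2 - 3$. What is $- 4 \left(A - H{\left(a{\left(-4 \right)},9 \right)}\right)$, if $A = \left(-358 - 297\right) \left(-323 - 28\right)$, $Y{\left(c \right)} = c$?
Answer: $-919628 + 4 \sqrt{3} \approx -9.1962 \cdot 10^{5}$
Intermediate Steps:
$a{\left(o \right)} = -9$ ($a{\left(o \right)} = -8 + \left(2 - 3\right) = -8 - 1 = -9$)
$H{\left(P,C \right)} = -2 + \sqrt{3}$ ($H{\left(P,C \right)} = -2 + \sqrt{0 + 3} = -2 + \sqrt{3}$)
$A = 229905$ ($A = \left(-655\right) \left(-351\right) = 229905$)
$- 4 \left(A - H{\left(a{\left(-4 \right)},9 \right)}\right) = - 4 \left(229905 - \left(-2 + \sqrt{3}\right)\right) = - 4 \left(229905 + \left(2 - \sqrt{3}\right)\right) = - 4 \left(229907 - \sqrt{3}\right) = -919628 + 4 \sqrt{3}$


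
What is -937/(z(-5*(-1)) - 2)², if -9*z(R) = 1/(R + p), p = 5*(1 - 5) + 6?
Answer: -6147657/25921 ≈ -237.17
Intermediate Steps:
p = -14 (p = 5*(-4) + 6 = -20 + 6 = -14)
z(R) = -1/(9*(-14 + R)) (z(R) = -1/(9*(R - 14)) = -1/(9*(-14 + R)))
-937/(z(-5*(-1)) - 2)² = -937/(-1/(-126 + 9*(-5*(-1))) - 2)² = -937/(-1/(-126 + 9*5) - 2)² = -937/(-1/(-126 + 45) - 2)² = -937/(-1/(-81) - 2)² = -937/(-1*(-1/81) - 2)² = -937/(1/81 - 2)² = -937/((-161/81)²) = -937/25921/6561 = -937*6561/25921 = -6147657/25921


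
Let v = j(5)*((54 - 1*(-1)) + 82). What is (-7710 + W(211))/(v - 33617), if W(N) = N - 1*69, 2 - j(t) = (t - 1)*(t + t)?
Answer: 7568/38823 ≈ 0.19494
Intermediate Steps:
j(t) = 2 - 2*t*(-1 + t) (j(t) = 2 - (t - 1)*(t + t) = 2 - (-1 + t)*2*t = 2 - 2*t*(-1 + t))
W(N) = -69 + N (W(N) = N - 69 = -69 + N)
v = -5206 (v = (2 - 2*5**2 + 2*5)*((54 - 1*(-1)) + 82) = (2 - 2*25 + 10)*((54 + 1) + 82) = (2 - 50 + 10)*(55 + 82) = -38*137 = -5206)
(-7710 + W(211))/(v - 33617) = (-7710 + (-69 + 211))/(-5206 - 33617) = (-7710 + 142)/(-38823) = -7568*(-1/38823) = 7568/38823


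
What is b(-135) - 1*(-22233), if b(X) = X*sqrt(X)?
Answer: 22233 - 405*I*sqrt(15) ≈ 22233.0 - 1568.6*I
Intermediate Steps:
b(X) = X**(3/2)
b(-135) - 1*(-22233) = (-135)**(3/2) - 1*(-22233) = -405*I*sqrt(15) + 22233 = 22233 - 405*I*sqrt(15)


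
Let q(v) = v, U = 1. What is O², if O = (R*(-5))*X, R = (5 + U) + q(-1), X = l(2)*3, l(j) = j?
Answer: 22500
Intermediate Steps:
X = 6 (X = 2*3 = 6)
R = 5 (R = (5 + 1) - 1 = 6 - 1 = 5)
O = -150 (O = (5*(-5))*6 = -25*6 = -150)
O² = (-150)² = 22500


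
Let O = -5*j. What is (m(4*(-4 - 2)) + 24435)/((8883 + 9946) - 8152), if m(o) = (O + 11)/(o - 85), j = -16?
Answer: 2663324/1163793 ≈ 2.2885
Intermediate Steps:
O = 80 (O = -5*(-16) = 80)
m(o) = 91/(-85 + o) (m(o) = (80 + 11)/(o - 85) = 91/(-85 + o))
(m(4*(-4 - 2)) + 24435)/((8883 + 9946) - 8152) = (91/(-85 + 4*(-4 - 2)) + 24435)/((8883 + 9946) - 8152) = (91/(-85 + 4*(-6)) + 24435)/(18829 - 8152) = (91/(-85 - 24) + 24435)/10677 = (91/(-109) + 24435)*(1/10677) = (91*(-1/109) + 24435)*(1/10677) = (-91/109 + 24435)*(1/10677) = (2663324/109)*(1/10677) = 2663324/1163793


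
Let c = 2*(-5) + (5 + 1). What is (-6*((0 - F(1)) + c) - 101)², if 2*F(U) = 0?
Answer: 5929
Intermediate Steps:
F(U) = 0 (F(U) = (½)*0 = 0)
c = -4 (c = -10 + 6 = -4)
(-6*((0 - F(1)) + c) - 101)² = (-6*((0 - 1*0) - 4) - 101)² = (-6*((0 + 0) - 4) - 101)² = (-6*(0 - 4) - 101)² = (-6*(-4) - 101)² = (24 - 101)² = (-77)² = 5929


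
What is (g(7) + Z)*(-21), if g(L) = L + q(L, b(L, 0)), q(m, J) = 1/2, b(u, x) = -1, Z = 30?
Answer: -1575/2 ≈ -787.50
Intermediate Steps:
q(m, J) = ½
g(L) = ½ + L (g(L) = L + ½ = ½ + L)
(g(7) + Z)*(-21) = ((½ + 7) + 30)*(-21) = (15/2 + 30)*(-21) = (75/2)*(-21) = -1575/2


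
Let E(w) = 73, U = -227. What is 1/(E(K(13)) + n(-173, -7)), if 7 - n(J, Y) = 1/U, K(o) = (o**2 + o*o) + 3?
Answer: 227/18161 ≈ 0.012499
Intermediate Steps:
K(o) = 3 + 2*o**2 (K(o) = (o**2 + o**2) + 3 = 2*o**2 + 3 = 3 + 2*o**2)
n(J, Y) = 1590/227 (n(J, Y) = 7 - 1/(-227) = 7 - 1*(-1/227) = 7 + 1/227 = 1590/227)
1/(E(K(13)) + n(-173, -7)) = 1/(73 + 1590/227) = 1/(18161/227) = 227/18161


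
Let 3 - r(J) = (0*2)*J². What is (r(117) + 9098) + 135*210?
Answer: 37451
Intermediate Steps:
r(J) = 3 (r(J) = 3 - 0*2*J² = 3 - 0*J² = 3 - 1*0 = 3 + 0 = 3)
(r(117) + 9098) + 135*210 = (3 + 9098) + 135*210 = 9101 + 28350 = 37451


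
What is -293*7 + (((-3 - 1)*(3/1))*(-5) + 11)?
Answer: -1980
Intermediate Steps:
-293*7 + (((-3 - 1)*(3/1))*(-5) + 11) = -2051 + (-12*(-5) + 11) = -2051 + (60 + 11) = -2051 + 71 = -1980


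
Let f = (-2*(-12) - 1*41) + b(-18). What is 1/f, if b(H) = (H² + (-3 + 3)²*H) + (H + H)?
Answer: 1/271 ≈ 0.0036900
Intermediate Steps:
b(H) = H² + 2*H (b(H) = (H² + 0²*H) + 2*H = (H² + 0*H) + 2*H = (H² + 0) + 2*H = H² + 2*H)
f = 271 (f = (-2*(-12) - 1*41) - 18*(2 - 18) = (24 - 41) - 18*(-16) = -17 + 288 = 271)
1/f = 1/271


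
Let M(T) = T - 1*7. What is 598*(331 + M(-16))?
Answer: 184184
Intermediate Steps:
M(T) = -7 + T (M(T) = T - 7 = -7 + T)
598*(331 + M(-16)) = 598*(331 + (-7 - 16)) = 598*(331 - 23) = 598*308 = 184184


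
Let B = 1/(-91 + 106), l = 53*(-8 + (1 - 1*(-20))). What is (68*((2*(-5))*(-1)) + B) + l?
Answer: 20536/15 ≈ 1369.1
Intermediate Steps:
l = 689 (l = 53*(-8 + (1 + 20)) = 53*(-8 + 21) = 53*13 = 689)
B = 1/15 ≈ 0.066667
(68*((2*(-5))*(-1)) + B) + l = (68*((2*(-5))*(-1)) + 1/15) + 689 = (68*(-10*(-1)) + 1/15) + 689 = (68*10 + 1/15) + 689 = (680 + 1/15) + 689 = 10201/15 + 689 = 20536/15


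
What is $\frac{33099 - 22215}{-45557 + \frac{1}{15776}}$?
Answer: $- \frac{57235328}{239569077} \approx -0.23891$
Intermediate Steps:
$\frac{33099 - 22215}{-45557 + \frac{1}{15776}} = \frac{10884}{-45557 + \frac{1}{15776}} = \frac{10884}{- \frac{718707231}{15776}} = 10884 \left(- \frac{15776}{718707231}\right) = - \frac{57235328}{239569077}$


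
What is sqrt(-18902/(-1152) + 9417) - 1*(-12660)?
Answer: 12660 + sqrt(5433643)/24 ≈ 12757.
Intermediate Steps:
sqrt(-18902/(-1152) + 9417) - 1*(-12660) = sqrt(-18902*(-1/1152) + 9417) + 12660 = sqrt(9451/576 + 9417) + 12660 = sqrt(5433643/576) + 12660 = sqrt(5433643)/24 + 12660 = 12660 + sqrt(5433643)/24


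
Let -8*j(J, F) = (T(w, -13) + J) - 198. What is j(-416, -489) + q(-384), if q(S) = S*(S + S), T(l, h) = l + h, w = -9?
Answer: 589983/2 ≈ 2.9499e+5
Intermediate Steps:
T(l, h) = h + l
j(J, F) = 55/2 - J/8 (j(J, F) = -(((-13 - 9) + J) - 198)/8 = -((-22 + J) - 198)/8 = -(-220 + J)/8 = 55/2 - J/8)
q(S) = 2*S² (q(S) = S*(2*S) = 2*S²)
j(-416, -489) + q(-384) = (55/2 - ⅛*(-416)) + 2*(-384)² = (55/2 + 52) + 2*147456 = 159/2 + 294912 = 589983/2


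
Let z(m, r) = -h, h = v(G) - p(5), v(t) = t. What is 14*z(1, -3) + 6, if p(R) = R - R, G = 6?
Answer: -78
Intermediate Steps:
p(R) = 0
h = 6 (h = 6 - 1*0 = 6 + 0 = 6)
z(m, r) = -6 (z(m, r) = -1*6 = -6)
14*z(1, -3) + 6 = 14*(-6) + 6 = -84 + 6 = -78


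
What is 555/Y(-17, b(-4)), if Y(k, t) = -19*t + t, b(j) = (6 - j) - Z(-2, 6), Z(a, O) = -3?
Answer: -185/78 ≈ -2.3718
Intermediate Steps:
b(j) = 9 - j (b(j) = (6 - j) - 1*(-3) = (6 - j) + 3 = 9 - j)
Y(k, t) = -18*t
555/Y(-17, b(-4)) = 555/((-18*(9 - 1*(-4)))) = 555/((-18*(9 + 4))) = 555/((-18*13)) = 555/(-234) = 555*(-1/234) = -185/78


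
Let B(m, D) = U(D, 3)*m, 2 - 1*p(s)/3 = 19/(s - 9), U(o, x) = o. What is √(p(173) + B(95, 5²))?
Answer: √16007507/82 ≈ 48.792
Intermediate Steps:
p(s) = 6 - 57/(-9 + s) (p(s) = 6 - 3*19/(s - 9) = 6 - 3*19/(-9 + s) = 6 - 57/(-9 + s))
B(m, D) = D*m
√(p(173) + B(95, 5²)) = √(3*(-37 + 2*173)/(-9 + 173) + 5²*95) = √(3*(-37 + 346)/164 + 25*95) = √(3*(1/164)*309 + 2375) = √(927/164 + 2375) = √(390427/164) = √16007507/82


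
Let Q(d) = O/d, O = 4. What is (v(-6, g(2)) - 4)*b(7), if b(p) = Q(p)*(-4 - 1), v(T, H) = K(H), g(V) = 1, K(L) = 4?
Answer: 0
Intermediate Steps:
v(T, H) = 4
Q(d) = 4/d
b(p) = -20/p (b(p) = (4/p)*(-4 - 1) = (4/p)*(-5) = -20/p)
(v(-6, g(2)) - 4)*b(7) = (4 - 4)*(-20/7) = 0*(-20*⅐) = 0*(-20/7) = 0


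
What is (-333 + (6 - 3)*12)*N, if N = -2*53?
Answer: 31482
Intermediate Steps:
N = -106
(-333 + (6 - 3)*12)*N = (-333 + (6 - 3)*12)*(-106) = (-333 + 3*12)*(-106) = (-333 + 36)*(-106) = -297*(-106) = 31482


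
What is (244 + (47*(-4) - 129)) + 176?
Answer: 103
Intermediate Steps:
(244 + (47*(-4) - 129)) + 176 = (244 + (-188 - 129)) + 176 = (244 - 317) + 176 = -73 + 176 = 103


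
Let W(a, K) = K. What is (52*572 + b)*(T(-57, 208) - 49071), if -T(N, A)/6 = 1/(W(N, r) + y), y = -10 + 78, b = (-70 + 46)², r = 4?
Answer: -4463505740/3 ≈ -1.4878e+9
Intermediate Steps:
b = 576 (b = (-24)² = 576)
y = 68
T(N, A) = -1/12 (T(N, A) = -6/(4 + 68) = -6/72 = -6*1/72 = -1/12)
(52*572 + b)*(T(-57, 208) - 49071) = (52*572 + 576)*(-1/12 - 49071) = (29744 + 576)*(-588853/12) = 30320*(-588853/12) = -4463505740/3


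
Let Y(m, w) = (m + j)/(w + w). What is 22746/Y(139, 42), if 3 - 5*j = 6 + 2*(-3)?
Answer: 4776660/349 ≈ 13687.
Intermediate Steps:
j = ⅗ (j = ⅗ - (6 + 2*(-3))/5 = ⅗ - (6 - 6)/5 = ⅗ - ⅕*0 = ⅗ + 0 = ⅗ ≈ 0.60000)
Y(m, w) = (⅗ + m)/(2*w) (Y(m, w) = (m + ⅗)/(w + w) = (⅗ + m)/((2*w)) = (⅗ + m)*(1/(2*w)) = (⅗ + m)/(2*w))
22746/Y(139, 42) = 22746/(((⅒)*(3 + 5*139)/42)) = 22746/(((⅒)*(1/42)*(3 + 695))) = 22746/(((⅒)*(1/42)*698)) = 22746/(349/210) = 22746*(210/349) = 4776660/349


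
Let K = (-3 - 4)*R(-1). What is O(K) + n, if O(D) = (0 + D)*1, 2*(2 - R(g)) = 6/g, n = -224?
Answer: -259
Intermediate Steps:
R(g) = 2 - 3/g
K = -35 (K = (-3 - 4)*(2 - 3/(-1)) = -7*(2 - 3*(-1)) = -7*(2 + 3) = -7*5 = -35)
O(D) = D (O(D) = D*1 = D)
O(K) + n = -35 - 224 = -259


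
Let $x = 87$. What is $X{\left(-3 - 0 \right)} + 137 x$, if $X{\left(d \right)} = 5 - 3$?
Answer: $11921$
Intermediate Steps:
$X{\left(d \right)} = 2$
$X{\left(-3 - 0 \right)} + 137 x = 2 + 137 \cdot 87 = 2 + 11919 = 11921$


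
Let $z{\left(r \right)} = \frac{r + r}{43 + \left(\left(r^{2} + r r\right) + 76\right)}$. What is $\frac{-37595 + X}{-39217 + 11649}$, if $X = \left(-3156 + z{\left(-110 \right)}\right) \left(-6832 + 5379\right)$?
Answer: $- \frac{110604906947}{670426192} \approx -164.98$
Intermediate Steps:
$z{\left(r \right)} = \frac{2 r}{119 + 2 r^{2}}$ ($z{\left(r \right)} = \frac{2 r}{43 + \left(\left(r^{2} + r^{2}\right) + 76\right)} = \frac{2 r}{43 + \left(2 r^{2} + 76\right)} = \frac{2 r}{43 + \left(76 + 2 r^{2}\right)} = \frac{2 r}{119 + 2 r^{2}}$)
$X = \frac{111519179752}{24319}$ ($X = \left(-3156 + 2 \left(-110\right) \frac{1}{119 + 2 \left(-110\right)^{2}}\right) \left(-6832 + 5379\right) = \left(-3156 + 2 \left(-110\right) \frac{1}{119 + 2 \cdot 12100}\right) \left(-1453\right) = \left(-3156 + 2 \left(-110\right) \frac{1}{119 + 24200}\right) \left(-1453\right) = \left(-3156 + 2 \left(-110\right) \frac{1}{24319}\right) \left(-1453\right) = \left(-3156 - \frac{220}{24319}\right) \left(-1453\right) = \left(- \frac{76750984}{24319}\right) \left(-1453\right) = \frac{111519179752}{24319} \approx 4.5857 \cdot 10^{6}$)
$\frac{-37595 + X}{-39217 + 11649} = \frac{-37595 + \frac{111519179752}{24319}}{-39217 + 11649} = \frac{110604906947}{24319 \left(-27568\right)} = \frac{110604906947}{24319} \left(- \frac{1}{27568}\right) = - \frac{110604906947}{670426192}$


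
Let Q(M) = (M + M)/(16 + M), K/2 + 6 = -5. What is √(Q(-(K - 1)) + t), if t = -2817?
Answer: I*√4282863/39 ≈ 53.064*I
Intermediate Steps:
K = -22 (K = -12 + 2*(-5) = -12 - 10 = -22)
Q(M) = 2*M/(16 + M) (Q(M) = (2*M)/(16 + M) = 2*M/(16 + M))
√(Q(-(K - 1)) + t) = √(2*(-(-22 - 1))/(16 - (-22 - 1)) - 2817) = √(2*(-1*(-23))/(16 - 1*(-23)) - 2817) = √(2*23/(16 + 23) - 2817) = √(2*23/39 - 2817) = √(2*23*(1/39) - 2817) = √(46/39 - 2817) = √(-109817/39) = I*√4282863/39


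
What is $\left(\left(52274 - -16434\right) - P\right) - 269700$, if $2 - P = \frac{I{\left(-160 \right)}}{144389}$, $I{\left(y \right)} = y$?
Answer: $- \frac{29021322826}{144389} \approx -2.0099 \cdot 10^{5}$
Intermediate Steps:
$P = \frac{288938}{144389}$ ($P = 2 - - \frac{160}{144389} = 2 + \frac{160}{144389} = \frac{288938}{144389} \approx 2.0011$)
$\left(\left(52274 - -16434\right) - P\right) - 269700 = \left(\left(52274 - -16434\right) - \frac{288938}{144389}\right) - 269700 = \left(\left(52274 + 16434\right) - \frac{288938}{144389}\right) - 269700 = \left(68708 - \frac{288938}{144389}\right) - 269700 = \frac{9920390474}{144389} - 269700 = - \frac{29021322826}{144389}$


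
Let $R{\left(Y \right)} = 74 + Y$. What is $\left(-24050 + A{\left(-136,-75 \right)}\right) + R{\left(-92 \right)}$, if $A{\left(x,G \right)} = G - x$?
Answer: $-24007$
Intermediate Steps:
$\left(-24050 + A{\left(-136,-75 \right)}\right) + R{\left(-92 \right)} = \left(-24050 - -61\right) + \left(74 - 92\right) = \left(-24050 + \left(-75 + 136\right)\right) - 18 = \left(-24050 + 61\right) - 18 = -23989 - 18 = -24007$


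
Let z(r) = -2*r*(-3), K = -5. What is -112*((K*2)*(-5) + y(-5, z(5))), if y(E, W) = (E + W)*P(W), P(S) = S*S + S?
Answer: -2609600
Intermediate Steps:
P(S) = S + S**2 (P(S) = S**2 + S = S + S**2)
z(r) = 6*r
y(E, W) = W*(1 + W)*(E + W) (y(E, W) = (E + W)*(W*(1 + W)) = W*(1 + W)*(E + W))
-112*((K*2)*(-5) + y(-5, z(5))) = -112*(-5*2*(-5) + (6*5)*(1 + 6*5)*(-5 + 6*5)) = -112*(-10*(-5) + 30*(1 + 30)*(-5 + 30)) = -112*(50 + 30*31*25) = -112*(50 + 23250) = -112*23300 = -2609600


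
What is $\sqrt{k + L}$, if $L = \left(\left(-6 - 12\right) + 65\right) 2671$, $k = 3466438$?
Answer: $5 \sqrt{143679} \approx 1895.3$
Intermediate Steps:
$L = 125537$ ($L = \left(\left(-6 - 12\right) + 65\right) 2671 = \left(-18 + 65\right) 2671 = 47 \cdot 2671 = 125537$)
$\sqrt{k + L} = \sqrt{3466438 + 125537} = \sqrt{3591975} = 5 \sqrt{143679}$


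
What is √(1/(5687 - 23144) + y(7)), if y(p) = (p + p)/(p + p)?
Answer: 4*√36003/759 ≈ 0.99997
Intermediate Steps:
y(p) = 1 (y(p) = (2*p)/((2*p)) = (2*p)*(1/(2*p)) = 1)
√(1/(5687 - 23144) + y(7)) = √(1/(5687 - 23144) + 1) = √(1/(-17457) + 1) = √(-1/17457 + 1) = √(17456/17457) = 4*√36003/759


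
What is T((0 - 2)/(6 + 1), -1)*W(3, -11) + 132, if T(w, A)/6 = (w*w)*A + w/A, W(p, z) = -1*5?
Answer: 6168/49 ≈ 125.88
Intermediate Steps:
W(p, z) = -5
T(w, A) = 6*A*w**2 + 6*w/A (T(w, A) = 6*((w*w)*A + w/A) = 6*(w**2*A + w/A) = 6*(A*w**2 + w/A) = 6*A*w**2 + 6*w/A)
T((0 - 2)/(6 + 1), -1)*W(3, -11) + 132 = (6*((0 - 2)/(6 + 1))*(1 + ((0 - 2)/(6 + 1))*(-1)**2)/(-1))*(-5) + 132 = (6*(-2/7)*(-1)*(1 - 2/7*1))*(-5) + 132 = (6*(-2/7)*(-1)*(1 - 2/7))*(-5) + 132 = (6*(-2/7)*(-1)*(5/7))*(-5) + 132 = (60/49)*(-5) + 132 = -300/49 + 132 = 6168/49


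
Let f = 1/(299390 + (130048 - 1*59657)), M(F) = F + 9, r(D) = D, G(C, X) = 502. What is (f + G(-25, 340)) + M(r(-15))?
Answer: 183411377/369781 ≈ 496.00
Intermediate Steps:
M(F) = 9 + F
f = 1/369781 (f = 1/(299390 + (130048 - 59657)) = 1/(299390 + 70391) = 1/369781 ≈ 2.7043e-6)
(f + G(-25, 340)) + M(r(-15)) = (1/369781 + 502) + (9 - 15) = 185630063/369781 - 6 = 183411377/369781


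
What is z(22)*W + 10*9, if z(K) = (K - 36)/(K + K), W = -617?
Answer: 6299/22 ≈ 286.32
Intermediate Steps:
z(K) = (-36 + K)/(2*K) (z(K) = (-36 + K)/((2*K)) = (-36 + K)*(1/(2*K)) = (-36 + K)/(2*K))
z(22)*W + 10*9 = ((½)*(-36 + 22)/22)*(-617) + 10*9 = ((½)*(1/22)*(-14))*(-617) + 90 = -7/22*(-617) + 90 = 4319/22 + 90 = 6299/22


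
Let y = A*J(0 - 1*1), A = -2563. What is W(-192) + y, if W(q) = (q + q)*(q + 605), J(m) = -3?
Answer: -150903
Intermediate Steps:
W(q) = 2*q*(605 + q) (W(q) = (2*q)*(605 + q) = 2*q*(605 + q))
y = 7689 (y = -2563*(-3) = 7689)
W(-192) + y = 2*(-192)*(605 - 192) + 7689 = 2*(-192)*413 + 7689 = -158592 + 7689 = -150903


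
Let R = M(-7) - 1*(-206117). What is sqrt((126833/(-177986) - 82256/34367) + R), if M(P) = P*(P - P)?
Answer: 3*sqrt(856879376824309195969186)/6116844862 ≈ 454.00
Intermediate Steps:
M(P) = 0 (M(P) = P*0 = 0)
R = 206117 (R = 0 - 1*(-206117) = 0 + 206117 = 206117)
sqrt((126833/(-177986) - 82256/34367) + R) = sqrt((126833/(-177986) - 82256/34367) + 206117) = sqrt((126833*(-1/177986) - 82256*1/34367) + 206117) = sqrt((-126833/177986 - 82256/34367) + 206117) = sqrt(-18999286127/6116844862 + 206117) = sqrt(1260766713134727/6116844862) = 3*sqrt(856879376824309195969186)/6116844862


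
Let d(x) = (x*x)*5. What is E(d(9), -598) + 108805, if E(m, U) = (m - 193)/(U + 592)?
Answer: 326309/3 ≈ 1.0877e+5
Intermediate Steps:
d(x) = 5*x**2 (d(x) = x**2*5 = 5*x**2)
E(m, U) = (-193 + m)/(592 + U)
E(d(9), -598) + 108805 = (-193 + 5*9**2)/(592 - 598) + 108805 = (-193 + 5*81)/(-6) + 108805 = -(-193 + 405)/6 + 108805 = -1/6*212 + 108805 = -106/3 + 108805 = 326309/3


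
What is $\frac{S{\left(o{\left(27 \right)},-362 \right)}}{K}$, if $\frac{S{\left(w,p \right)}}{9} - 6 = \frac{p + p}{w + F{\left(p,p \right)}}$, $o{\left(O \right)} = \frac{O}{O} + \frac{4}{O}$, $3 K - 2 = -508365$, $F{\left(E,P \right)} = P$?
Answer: $- \frac{2106162}{4952980709} \approx -0.00042523$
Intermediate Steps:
$K = - \frac{508363}{3}$ ($K = \frac{2}{3} + \frac{1}{3} \left(-508365\right) = \frac{2}{3} - 169455 = - \frac{508363}{3} \approx -1.6945 \cdot 10^{5}$)
$o{\left(O \right)} = 1 + \frac{4}{O}$
$S{\left(w,p \right)} = 54 + \frac{18 p}{p + w}$ ($S{\left(w,p \right)} = 54 + 9 \frac{p + p}{w + p} = 54 + 9 \frac{2 p}{p + w} = 54 + \frac{18 p}{p + w}$)
$\frac{S{\left(o{\left(27 \right)},-362 \right)}}{K} = \frac{18 \frac{1}{-362 + \frac{4 + 27}{27}} \left(3 \frac{4 + 27}{27} + 4 \left(-362\right)\right)}{- \frac{508363}{3}} = \frac{18 \left(3 \cdot \frac{1}{27} \cdot 31 - 1448\right)}{-362 + \frac{1}{27} \cdot 31} \left(- \frac{3}{508363}\right) = \frac{18 \left(3 \cdot \frac{31}{27} - 1448\right)}{-362 + \frac{31}{27}} \left(- \frac{3}{508363}\right) = \frac{18 \left(\frac{31}{9} - 1448\right)}{- \frac{9743}{27}} \left(- \frac{3}{508363}\right) = 18 \left(- \frac{27}{9743}\right) \left(- \frac{13001}{9}\right) \left(- \frac{3}{508363}\right) = \frac{702054}{9743} \left(- \frac{3}{508363}\right) = - \frac{2106162}{4952980709}$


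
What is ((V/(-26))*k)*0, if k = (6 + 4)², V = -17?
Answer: 0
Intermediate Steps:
k = 100 (k = 10² = 100)
((V/(-26))*k)*0 = (-17/(-26)*100)*0 = (-17*(-1/26)*100)*0 = ((17/26)*100)*0 = (850/13)*0 = 0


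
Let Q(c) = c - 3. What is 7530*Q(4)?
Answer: 7530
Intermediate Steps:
Q(c) = -3 + c
7530*Q(4) = 7530*(-3 + 4) = 7530*1 = 7530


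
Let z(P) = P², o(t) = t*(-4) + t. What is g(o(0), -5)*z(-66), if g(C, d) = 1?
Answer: 4356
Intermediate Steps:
o(t) = -3*t (o(t) = -4*t + t = -3*t)
g(o(0), -5)*z(-66) = 1*(-66)² = 1*4356 = 4356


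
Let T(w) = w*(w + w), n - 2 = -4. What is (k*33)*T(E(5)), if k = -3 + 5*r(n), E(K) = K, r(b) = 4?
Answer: 28050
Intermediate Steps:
n = -2 (n = 2 - 4 = -2)
T(w) = 2*w**2 (T(w) = w*(2*w) = 2*w**2)
k = 17 (k = -3 + 5*4 = -3 + 20 = 17)
(k*33)*T(E(5)) = (17*33)*(2*5**2) = 561*(2*25) = 561*50 = 28050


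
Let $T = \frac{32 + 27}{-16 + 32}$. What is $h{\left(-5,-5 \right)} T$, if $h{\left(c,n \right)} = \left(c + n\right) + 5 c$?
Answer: $- \frac{2065}{16} \approx -129.06$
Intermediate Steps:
$h{\left(c,n \right)} = n + 6 c$
$T = \frac{59}{16} \approx 3.6875$
$h{\left(-5,-5 \right)} T = \left(-5 + 6 \left(-5\right)\right) \frac{59}{16} = \left(-5 - 30\right) \frac{59}{16} = \left(-35\right) \frac{59}{16} = - \frac{2065}{16}$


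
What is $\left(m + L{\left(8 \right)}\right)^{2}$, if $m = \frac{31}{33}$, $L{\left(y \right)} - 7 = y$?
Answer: $\frac{276676}{1089} \approx 254.06$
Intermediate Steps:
$L{\left(y \right)} = 7 + y$
$m = \frac{31}{33}$ ($m = 31 \cdot \frac{1}{33} = \frac{31}{33} \approx 0.93939$)
$\left(m + L{\left(8 \right)}\right)^{2} = \left(\frac{31}{33} + \left(7 + 8\right)\right)^{2} = \left(\frac{31}{33} + 15\right)^{2} = \left(\frac{526}{33}\right)^{2} = \frac{276676}{1089}$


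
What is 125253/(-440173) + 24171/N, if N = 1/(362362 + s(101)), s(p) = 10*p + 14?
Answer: 3866216851234785/440173 ≈ 8.7834e+9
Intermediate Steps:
s(p) = 14 + 10*p
N = 1/363386 (N = 1/(362362 + (14 + 10*101)) = 1/(362362 + (14 + 1010)) = 1/(362362 + 1024) = 1/363386 ≈ 2.7519e-6)
125253/(-440173) + 24171/N = 125253/(-440173) + 24171/(1/363386) = 125253*(-1/440173) + 24171*363386 = -125253/440173 + 8783403006 = 3866216851234785/440173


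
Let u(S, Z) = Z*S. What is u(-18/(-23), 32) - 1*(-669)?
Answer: 15963/23 ≈ 694.04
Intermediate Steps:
u(S, Z) = S*Z
u(-18/(-23), 32) - 1*(-669) = -18/(-23)*32 - 1*(-669) = -18*(-1/23)*32 + 669 = (18/23)*32 + 669 = 576/23 + 669 = 15963/23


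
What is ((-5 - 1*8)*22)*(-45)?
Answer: 12870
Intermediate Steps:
((-5 - 1*8)*22)*(-45) = ((-5 - 8)*22)*(-45) = -13*22*(-45) = -286*(-45) = 12870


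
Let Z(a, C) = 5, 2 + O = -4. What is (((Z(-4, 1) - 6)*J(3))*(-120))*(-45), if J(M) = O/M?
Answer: 10800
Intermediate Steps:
O = -6 (O = -2 - 4 = -6)
J(M) = -6/M
(((Z(-4, 1) - 6)*J(3))*(-120))*(-45) = (((5 - 6)*(-6/3))*(-120))*(-45) = (-(-6)/3*(-120))*(-45) = (-1*(-2)*(-120))*(-45) = (2*(-120))*(-45) = -240*(-45) = 10800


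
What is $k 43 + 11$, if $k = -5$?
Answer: $-204$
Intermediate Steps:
$k 43 + 11 = \left(-5\right) 43 + 11 = -215 + 11 = -204$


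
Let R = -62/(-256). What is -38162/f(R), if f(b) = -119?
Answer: 38162/119 ≈ 320.69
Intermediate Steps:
R = 31/128 (R = -62*(-1/256) = 31/128 ≈ 0.24219)
-38162/f(R) = -38162/(-119) = -38162*(-1/119) = 38162/119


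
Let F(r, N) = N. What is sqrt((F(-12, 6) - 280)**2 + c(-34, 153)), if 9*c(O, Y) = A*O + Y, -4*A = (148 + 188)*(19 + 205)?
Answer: sqrt(1315581)/3 ≈ 382.33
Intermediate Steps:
A = -18816 (A = -(148 + 188)*(19 + 205)/4 = -84*224 = -1/4*75264 = -18816)
c(O, Y) = -6272*O/3 + Y/9 (c(O, Y) = (-18816*O + Y)/9 = (Y - 18816*O)/9 = -6272*O/3 + Y/9)
sqrt((F(-12, 6) - 280)**2 + c(-34, 153)) = sqrt((6 - 280)**2 + (-6272/3*(-34) + (1/9)*153)) = sqrt((-274)**2 + (213248/3 + 17)) = sqrt(75076 + 213299/3) = sqrt(438527/3) = sqrt(1315581)/3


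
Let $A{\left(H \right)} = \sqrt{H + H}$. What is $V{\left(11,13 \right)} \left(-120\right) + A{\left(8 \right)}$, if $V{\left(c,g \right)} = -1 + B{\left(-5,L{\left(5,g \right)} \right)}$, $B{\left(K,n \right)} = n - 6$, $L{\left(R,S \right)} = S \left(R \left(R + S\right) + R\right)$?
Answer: $-147356$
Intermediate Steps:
$A{\left(H \right)} = \sqrt{2} \sqrt{H}$ ($A{\left(H \right)} = \sqrt{2 H} = \sqrt{2} \sqrt{H}$)
$L{\left(R,S \right)} = S \left(R + R \left(R + S\right)\right)$
$B{\left(K,n \right)} = -6 + n$ ($B{\left(K,n \right)} = n - 6 = -6 + n$)
$V{\left(c,g \right)} = -7 + 5 g \left(6 + g\right)$ ($V{\left(c,g \right)} = -1 + \left(-6 + 5 g \left(1 + 5 + g\right)\right) = -1 + \left(-6 + 5 g \left(6 + g\right)\right) = -7 + 5 g \left(6 + g\right)$)
$V{\left(11,13 \right)} \left(-120\right) + A{\left(8 \right)} = \left(-7 + 5 \cdot 13 \left(6 + 13\right)\right) \left(-120\right) + \sqrt{2} \sqrt{8} = \left(-7 + 5 \cdot 13 \cdot 19\right) \left(-120\right) + \sqrt{2} \cdot 2 \sqrt{2} = \left(-7 + 1235\right) \left(-120\right) + 4 = 1228 \left(-120\right) + 4 = -147360 + 4 = -147356$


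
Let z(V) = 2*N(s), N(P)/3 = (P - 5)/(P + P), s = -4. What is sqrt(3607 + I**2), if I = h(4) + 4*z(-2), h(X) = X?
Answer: 2*sqrt(1142) ≈ 67.587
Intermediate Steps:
N(P) = 3*(-5 + P)/(2*P) (N(P) = 3*((P - 5)/(P + P)) = 3*((-5 + P)/((2*P))) = 3*((-5 + P)*(1/(2*P))) = 3*((-5 + P)/(2*P)) = 3*(-5 + P)/(2*P))
z(V) = 27/4 (z(V) = 2*((3/2)*(-5 - 4)/(-4)) = 2*((3/2)*(-1/4)*(-9)) = 2*(27/8) = 27/4)
I = 31 (I = 4 + 4*(27/4) = 4 + 27 = 31)
sqrt(3607 + I**2) = sqrt(3607 + 31**2) = sqrt(3607 + 961) = sqrt(4568) = 2*sqrt(1142)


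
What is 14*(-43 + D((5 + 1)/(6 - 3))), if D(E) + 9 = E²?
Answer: -672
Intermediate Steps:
D(E) = -9 + E²
14*(-43 + D((5 + 1)/(6 - 3))) = 14*(-43 + (-9 + ((5 + 1)/(6 - 3))²)) = 14*(-43 + (-9 + (6/3)²)) = 14*(-43 + (-9 + (6*(⅓))²)) = 14*(-43 + (-9 + 2²)) = 14*(-43 + (-9 + 4)) = 14*(-43 - 5) = 14*(-48) = -672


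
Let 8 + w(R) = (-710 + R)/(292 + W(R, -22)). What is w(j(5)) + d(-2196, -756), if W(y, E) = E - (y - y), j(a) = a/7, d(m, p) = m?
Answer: -278035/126 ≈ -2206.6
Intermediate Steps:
j(a) = a/7 (j(a) = a*(⅐) = a/7)
W(y, E) = E (W(y, E) = E - 1*0 = E + 0 = E)
w(R) = -287/27 + R/270 (w(R) = -8 + (-710 + R)/(292 - 22) = -8 + (-710 + R)/270 = -8 + (-710 + R)*(1/270) = -8 + (-71/27 + R/270) = -287/27 + R/270)
w(j(5)) + d(-2196, -756) = (-287/27 + ((⅐)*5)/270) - 2196 = (-287/27 + (1/270)*(5/7)) - 2196 = (-287/27 + 1/378) - 2196 = -1339/126 - 2196 = -278035/126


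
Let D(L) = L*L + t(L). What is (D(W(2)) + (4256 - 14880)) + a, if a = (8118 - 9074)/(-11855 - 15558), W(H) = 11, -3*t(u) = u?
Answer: -864054892/82239 ≈ -10507.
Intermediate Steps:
t(u) = -u/3
D(L) = L² - L/3 (D(L) = L*L - L/3 = L² - L/3)
a = 956/27413 (a = -956/(-27413) = -956*(-1/27413) = 956/27413 ≈ 0.034874)
(D(W(2)) + (4256 - 14880)) + a = (11*(-⅓ + 11) + (4256 - 14880)) + 956/27413 = (11*(32/3) - 10624) + 956/27413 = (352/3 - 10624) + 956/27413 = -31520/3 + 956/27413 = -864054892/82239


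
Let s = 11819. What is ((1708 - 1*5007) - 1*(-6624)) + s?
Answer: 15144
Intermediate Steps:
((1708 - 1*5007) - 1*(-6624)) + s = ((1708 - 1*5007) - 1*(-6624)) + 11819 = ((1708 - 5007) + 6624) + 11819 = (-3299 + 6624) + 11819 = 3325 + 11819 = 15144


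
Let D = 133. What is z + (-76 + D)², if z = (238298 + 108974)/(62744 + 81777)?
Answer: 469896001/144521 ≈ 3251.4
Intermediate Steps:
z = 347272/144521 ≈ 2.4029
z + (-76 + D)² = 347272/144521 + (-76 + 133)² = 347272/144521 + 57² = 347272/144521 + 3249 = 469896001/144521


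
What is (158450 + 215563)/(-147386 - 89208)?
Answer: -374013/236594 ≈ -1.5808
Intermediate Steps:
(158450 + 215563)/(-147386 - 89208) = 374013/(-236594) = 374013*(-1/236594) = -374013/236594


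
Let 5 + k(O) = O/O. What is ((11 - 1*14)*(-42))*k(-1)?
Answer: -504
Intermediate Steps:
k(O) = -4 (k(O) = -5 + O/O = -5 + 1 = -4)
((11 - 1*14)*(-42))*k(-1) = ((11 - 1*14)*(-42))*(-4) = ((11 - 14)*(-42))*(-4) = -3*(-42)*(-4) = 126*(-4) = -504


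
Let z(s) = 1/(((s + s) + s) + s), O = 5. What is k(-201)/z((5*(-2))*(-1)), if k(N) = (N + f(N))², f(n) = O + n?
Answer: 6304360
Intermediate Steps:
f(n) = 5 + n
k(N) = (5 + 2*N)² (k(N) = (N + (5 + N))² = (5 + 2*N)²)
z(s) = 1/(4*s) (z(s) = 1/((2*s + s) + s) = 1/(3*s + s) = 1/(4*s))
k(-201)/z((5*(-2))*(-1)) = (5 + 2*(-201))²/((1/(4*(((5*(-2))*(-1)))))) = (5 - 402)²/((1/(4*((-10*(-1)))))) = (-397)²/(((¼)/10)) = 157609/(((¼)*(⅒))) = 157609/(1/40) = 157609*40 = 6304360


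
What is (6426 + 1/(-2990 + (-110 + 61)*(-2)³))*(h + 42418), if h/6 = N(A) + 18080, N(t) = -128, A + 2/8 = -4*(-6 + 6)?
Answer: 1253191183555/1299 ≈ 9.6473e+8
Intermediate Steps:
A = -¼ (A = -¼ - 4*(-6 + 6) = -¼ - 4*0 = -¼ + 0 = -¼ ≈ -0.25000)
h = 107712 (h = 6*(-128 + 18080) = 6*17952 = 107712)
(6426 + 1/(-2990 + (-110 + 61)*(-2)³))*(h + 42418) = (6426 + 1/(-2990 + (-110 + 61)*(-2)³))*(107712 + 42418) = (6426 + 1/(-2990 - 49*(-8)))*150130 = (6426 + 1/(-2990 + 392))*150130 = (6426 + 1/(-2598))*150130 = (6426 - 1/2598)*150130 = (16694747/2598)*150130 = 1253191183555/1299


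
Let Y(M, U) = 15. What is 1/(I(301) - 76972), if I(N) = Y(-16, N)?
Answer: -1/76957 ≈ -1.2994e-5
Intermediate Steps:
I(N) = 15
1/(I(301) - 76972) = 1/(15 - 76972) = 1/(-76957) = -1/76957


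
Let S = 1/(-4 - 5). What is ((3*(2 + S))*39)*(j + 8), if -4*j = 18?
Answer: 1547/2 ≈ 773.50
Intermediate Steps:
j = -9/2 (j = -¼*18 = -9/2 ≈ -4.5000)
S = -⅑ (S = 1/(-9) = -⅑ ≈ -0.11111)
((3*(2 + S))*39)*(j + 8) = ((3*(2 - ⅑))*39)*(-9/2 + 8) = ((3*(17/9))*39)*(7/2) = ((17/3)*39)*(7/2) = 221*(7/2) = 1547/2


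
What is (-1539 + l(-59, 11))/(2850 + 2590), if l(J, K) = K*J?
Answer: -547/1360 ≈ -0.40221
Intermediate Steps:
l(J, K) = J*K
(-1539 + l(-59, 11))/(2850 + 2590) = (-1539 - 59*11)/(2850 + 2590) = (-1539 - 649)/5440 = -2188*1/5440 = -547/1360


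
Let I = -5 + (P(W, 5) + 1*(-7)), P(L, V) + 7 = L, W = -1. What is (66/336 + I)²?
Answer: 1229881/3136 ≈ 392.18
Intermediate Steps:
P(L, V) = -7 + L
I = -20 (I = -5 + ((-7 - 1) + 1*(-7)) = -5 + (-8 - 7) = -5 - 15 = -20)
(66/336 + I)² = (66/336 - 20)² = (66*(1/336) - 20)² = (11/56 - 20)² = (-1109/56)² = 1229881/3136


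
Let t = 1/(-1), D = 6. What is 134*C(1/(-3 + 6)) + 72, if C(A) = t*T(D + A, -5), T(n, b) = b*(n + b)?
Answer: 2896/3 ≈ 965.33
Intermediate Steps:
t = -1
T(n, b) = b*(b + n)
C(A) = 5 + 5*A (C(A) = -(-5)*(-5 + (6 + A)) = -(-5)*(1 + A) = -(-5 - 5*A) = 5 + 5*A)
134*C(1/(-3 + 6)) + 72 = 134*(5 + 5/(-3 + 6)) + 72 = 134*(5 + 5/3) + 72 = 134*(20/3) + 72 = 2680/3 + 72 = 2896/3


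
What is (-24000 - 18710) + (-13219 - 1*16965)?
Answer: -72894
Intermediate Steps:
(-24000 - 18710) + (-13219 - 1*16965) = -42710 + (-13219 - 16965) = -42710 - 30184 = -72894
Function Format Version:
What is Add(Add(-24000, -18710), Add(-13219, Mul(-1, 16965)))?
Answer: -72894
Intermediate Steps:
Add(Add(-24000, -18710), Add(-13219, Mul(-1, 16965))) = Add(-42710, Add(-13219, -16965)) = Add(-42710, -30184) = -72894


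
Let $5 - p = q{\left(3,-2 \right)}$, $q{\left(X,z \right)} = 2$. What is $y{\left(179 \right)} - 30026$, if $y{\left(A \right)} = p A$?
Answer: $-29489$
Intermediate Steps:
$p = 3$ ($p = 5 - 2 = 3$)
$y{\left(A \right)} = 3 A$
$y{\left(179 \right)} - 30026 = 3 \cdot 179 - 30026 = 537 - 30026 = -29489$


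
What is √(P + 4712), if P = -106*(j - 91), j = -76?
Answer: √22414 ≈ 149.71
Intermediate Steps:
P = 17702 (P = -106*(-76 - 91) = -106*(-167) = 17702)
√(P + 4712) = √(17702 + 4712) = √22414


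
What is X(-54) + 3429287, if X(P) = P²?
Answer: 3432203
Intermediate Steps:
X(-54) + 3429287 = (-54)² + 3429287 = 2916 + 3429287 = 3432203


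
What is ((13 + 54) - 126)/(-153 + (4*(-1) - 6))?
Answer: 59/163 ≈ 0.36196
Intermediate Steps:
((13 + 54) - 126)/(-153 + (4*(-1) - 6)) = (67 - 126)/(-153 + (-4 - 6)) = -59/(-153 - 10) = -59/(-163) = -1/163*(-59) = 59/163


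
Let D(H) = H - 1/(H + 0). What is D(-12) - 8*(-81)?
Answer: 7633/12 ≈ 636.08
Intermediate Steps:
D(H) = H - 1/H
D(-12) - 8*(-81) = (-12 - 1/(-12)) - 8*(-81) = (-12 - 1*(-1/12)) + 648 = (-12 + 1/12) + 648 = -143/12 + 648 = 7633/12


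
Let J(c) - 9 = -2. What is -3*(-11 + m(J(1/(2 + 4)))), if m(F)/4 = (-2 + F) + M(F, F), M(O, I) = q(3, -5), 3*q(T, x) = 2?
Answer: -35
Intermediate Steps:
q(T, x) = 2/3 (q(T, x) = (1/3)*2 = 2/3)
M(O, I) = 2/3
J(c) = 7 (J(c) = 9 - 2 = 7)
m(F) = -16/3 + 4*F (m(F) = 4*((-2 + F) + 2/3) = 4*(-4/3 + F) = -16/3 + 4*F)
-3*(-11 + m(J(1/(2 + 4)))) = -3*(-11 + (-16/3 + 4*7)) = -3*(-11 + (-16/3 + 28)) = -3*(-11 + 68/3) = -3*35/3 = -35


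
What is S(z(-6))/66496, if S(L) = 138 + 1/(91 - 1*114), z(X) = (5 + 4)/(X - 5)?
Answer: 3173/1529408 ≈ 0.0020747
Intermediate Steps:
z(X) = 9/(-5 + X)
S(L) = 3173/23 (S(L) = 138 + 1/(91 - 114) = 138 + 1/(-23) = 138 - 1/23 = 3173/23)
S(z(-6))/66496 = (3173/23)/66496 = (3173/23)*(1/66496) = 3173/1529408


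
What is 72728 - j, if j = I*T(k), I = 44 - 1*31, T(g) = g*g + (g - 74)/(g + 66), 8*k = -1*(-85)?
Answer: 2796110695/39232 ≈ 71271.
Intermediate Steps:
k = 85/8 (k = (-1*(-85))/8 = (⅛)*85 = 85/8 ≈ 10.625)
T(g) = g² + (-74 + g)/(66 + g)
I = 13 (I = 44 - 31 = 13)
j = 57154201/39232 (j = 13*((-74 + 85/8 + (85/8)³ + 66*(85/8)²)/(66 + 85/8)) = 13*((-74 + 85/8 + 614125/512 + 66*(7225/64))/(613/8)) = 13*(8*(-74 + 85/8 + 614125/512 + 238425/32)/613) = 13*((8/613)*(4396477/512)) = 13*(4396477/39232) = 57154201/39232 ≈ 1456.8)
72728 - j = 72728 - 1*57154201/39232 = 72728 - 57154201/39232 = 2796110695/39232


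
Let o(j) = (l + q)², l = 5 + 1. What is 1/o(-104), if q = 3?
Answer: 1/81 ≈ 0.012346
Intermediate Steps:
l = 6
o(j) = 81 (o(j) = (6 + 3)² = 9² = 81)
1/o(-104) = 1/81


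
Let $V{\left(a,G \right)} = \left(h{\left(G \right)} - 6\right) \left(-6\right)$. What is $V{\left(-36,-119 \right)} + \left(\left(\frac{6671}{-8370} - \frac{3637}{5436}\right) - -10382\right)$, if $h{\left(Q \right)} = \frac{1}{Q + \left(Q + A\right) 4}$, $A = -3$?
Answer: $\frac{15982500876551}{1534338180} \approx 10417.0$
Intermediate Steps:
$h{\left(Q \right)} = \frac{1}{-12 + 5 Q}$ ($h{\left(Q \right)} = \frac{1}{Q + \left(Q - 3\right) 4} = \frac{1}{Q + \left(-3 + Q\right) 4} = \frac{1}{Q + \left(-12 + 4 Q\right)} = \frac{1}{-12 + 5 Q}$)
$V{\left(a,G \right)} = 36 - \frac{6}{-12 + 5 G}$ ($V{\left(a,G \right)} = \left(\frac{1}{-12 + 5 G} - 6\right) \left(-6\right) = \left(-6 + \frac{1}{-12 + 5 G}\right) \left(-6\right) = 36 - \frac{6}{-12 + 5 G}$)
$V{\left(-36,-119 \right)} + \left(\left(\frac{6671}{-8370} - \frac{3637}{5436}\right) - -10382\right) = \frac{6 \left(-73 + 30 \left(-119\right)\right)}{-12 + 5 \left(-119\right)} + \left(\left(\frac{6671}{-8370} - \frac{3637}{5436}\right) - -10382\right) = \frac{6 \left(-73 - 3570\right)}{-12 - 595} + \left(\left(6671 \left(- \frac{1}{8370}\right) - \frac{3637}{5436}\right) + 10382\right) = 6 \frac{1}{-607} \left(-3643\right) + \left(\left(- \frac{6671}{8370} - \frac{3637}{5436}\right) + 10382\right) = 6 \left(- \frac{1}{607}\right) \left(-3643\right) + \left(- \frac{3705847}{2527740} + 10382\right) = \frac{21858}{607} + \frac{26239290833}{2527740} = \frac{15982500876551}{1534338180}$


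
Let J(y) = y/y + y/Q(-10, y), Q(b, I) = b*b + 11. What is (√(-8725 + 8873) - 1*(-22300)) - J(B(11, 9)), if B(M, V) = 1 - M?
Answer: 2475199/111 + 2*√37 ≈ 22311.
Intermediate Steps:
Q(b, I) = 11 + b² (Q(b, I) = b² + 11 = 11 + b²)
J(y) = 1 + y/111 (J(y) = y/y + y/(11 + (-10)²) = 1 + y/(11 + 100) = 1 + y/111)
(√(-8725 + 8873) - 1*(-22300)) - J(B(11, 9)) = (√(-8725 + 8873) - 1*(-22300)) - (1 + (1 - 1*11)/111) = (√148 + 22300) - (1 + (1 - 11)/111) = (2*√37 + 22300) - (1 + (1/111)*(-10)) = (22300 + 2*√37) - (1 - 10/111) = (22300 + 2*√37) - 1*101/111 = (22300 + 2*√37) - 101/111 = 2475199/111 + 2*√37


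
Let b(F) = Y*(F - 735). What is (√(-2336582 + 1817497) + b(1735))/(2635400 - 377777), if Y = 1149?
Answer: 383000/752541 + I*√519085/2257623 ≈ 0.50894 + 0.00031913*I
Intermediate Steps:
b(F) = -844515 + 1149*F (b(F) = 1149*(F - 735) = 1149*(-735 + F) = -844515 + 1149*F)
(√(-2336582 + 1817497) + b(1735))/(2635400 - 377777) = (√(-2336582 + 1817497) + (-844515 + 1149*1735))/(2635400 - 377777) = (√(-519085) + (-844515 + 1993515))/2257623 = (I*√519085 + 1149000)*(1/2257623) = (1149000 + I*√519085)*(1/2257623) = 383000/752541 + I*√519085/2257623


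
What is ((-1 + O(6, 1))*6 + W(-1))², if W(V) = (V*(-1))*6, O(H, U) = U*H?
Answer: 1296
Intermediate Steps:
O(H, U) = H*U
W(V) = -6*V (W(V) = -V*6 = -6*V)
((-1 + O(6, 1))*6 + W(-1))² = ((-1 + 6*1)*6 - 6*(-1))² = ((-1 + 6)*6 + 6)² = (5*6 + 6)² = (30 + 6)² = 36² = 1296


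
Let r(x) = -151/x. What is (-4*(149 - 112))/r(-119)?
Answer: -17612/151 ≈ -116.64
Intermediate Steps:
(-4*(149 - 112))/r(-119) = (-4*(149 - 112))/((-151/(-119))) = (-4*37)/((-151*(-1/119))) = -148/151/119 = -148*119/151 = -17612/151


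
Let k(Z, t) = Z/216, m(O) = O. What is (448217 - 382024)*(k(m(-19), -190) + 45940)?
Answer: 656834529053/216 ≈ 3.0409e+9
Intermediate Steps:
k(Z, t) = Z/216 (k(Z, t) = Z*(1/216) = Z/216)
(448217 - 382024)*(k(m(-19), -190) + 45940) = (448217 - 382024)*((1/216)*(-19) + 45940) = 66193*(-19/216 + 45940) = 66193*(9923021/216) = 656834529053/216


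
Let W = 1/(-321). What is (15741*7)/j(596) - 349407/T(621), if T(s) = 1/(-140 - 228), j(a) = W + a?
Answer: 24599657845467/191315 ≈ 1.2858e+8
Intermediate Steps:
W = -1/321 ≈ -0.0031153
j(a) = -1/321 + a
T(s) = -1/368 (T(s) = 1/(-368) = -1/368)
(15741*7)/j(596) - 349407/T(621) = (15741*7)/(-1/321 + 596) - 349407/(-1/368) = 110187/(191315/321) - 349407*(-368) = 110187*(321/191315) + 128581776 = 35370027/191315 + 128581776 = 24599657845467/191315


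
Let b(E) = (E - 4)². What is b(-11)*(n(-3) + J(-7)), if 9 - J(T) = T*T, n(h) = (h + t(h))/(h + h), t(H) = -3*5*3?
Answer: -7200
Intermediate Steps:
t(H) = -45 (t(H) = -15*3 = -45)
n(h) = (-45 + h)/(2*h) (n(h) = (h - 45)/(h + h) = (-45 + h)/((2*h)) = (-45 + h)*(1/(2*h)) = (-45 + h)/(2*h))
b(E) = (-4 + E)²
J(T) = 9 - T² (J(T) = 9 - T*T = 9 - T²)
b(-11)*(n(-3) + J(-7)) = (-4 - 11)²*((½)*(-45 - 3)/(-3) + (9 - 1*(-7)²)) = (-15)²*((½)*(-⅓)*(-48) + (9 - 1*49)) = 225*(8 + (9 - 49)) = 225*(8 - 40) = 225*(-32) = -7200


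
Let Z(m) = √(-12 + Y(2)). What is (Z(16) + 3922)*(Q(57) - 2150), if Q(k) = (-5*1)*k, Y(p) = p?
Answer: -9550070 - 2435*I*√10 ≈ -9.5501e+6 - 7700.1*I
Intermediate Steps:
Z(m) = I*√10 (Z(m) = √(-12 + 2) = √(-10) = I*√10)
Q(k) = -5*k
(Z(16) + 3922)*(Q(57) - 2150) = (I*√10 + 3922)*(-5*57 - 2150) = (3922 + I*√10)*(-285 - 2150) = (3922 + I*√10)*(-2435) = -9550070 - 2435*I*√10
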